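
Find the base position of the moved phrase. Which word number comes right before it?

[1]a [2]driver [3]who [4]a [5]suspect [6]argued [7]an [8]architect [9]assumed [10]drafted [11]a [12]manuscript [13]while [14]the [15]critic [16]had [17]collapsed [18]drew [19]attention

The displaced element is "a driver" (word 2).
It is linked across 2 clause boundaries (Ø → Ø).
It functions as the subject of "drafted", so the gap sits immediately after word 9 ("assumed").
Base order: A suspect argued an architect assumed that a driver drafted a manuscript while the critic had collapsed.

9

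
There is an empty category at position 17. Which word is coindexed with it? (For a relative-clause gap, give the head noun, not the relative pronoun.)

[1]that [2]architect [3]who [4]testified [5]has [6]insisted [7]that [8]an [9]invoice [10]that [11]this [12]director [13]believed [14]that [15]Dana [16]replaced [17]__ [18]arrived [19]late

9

The gap at 17 is the object of "replaced", inside a relative clause.
The relative pronoun is "that" (word 10); it is bound by the head noun immediately before it.
Its filler is the head noun "invoice", at word 9.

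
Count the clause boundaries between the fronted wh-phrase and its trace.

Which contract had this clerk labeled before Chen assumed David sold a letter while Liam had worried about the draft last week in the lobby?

"which contract" originates inside the matrix clause — no clause boundary is crossed.

0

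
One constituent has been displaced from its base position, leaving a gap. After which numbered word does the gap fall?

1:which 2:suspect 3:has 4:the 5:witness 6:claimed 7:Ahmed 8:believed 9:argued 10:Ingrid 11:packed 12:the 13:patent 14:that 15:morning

8

The displaced element is "which suspect" (word 2).
It is linked across 2 clause boundaries (Ø → Ø).
It functions as the subject of "argued", so the gap sits immediately after word 8 ("believed").
Base order: The witness has claimed Ahmed believed which suspect argued Ingrid packed the patent that morning.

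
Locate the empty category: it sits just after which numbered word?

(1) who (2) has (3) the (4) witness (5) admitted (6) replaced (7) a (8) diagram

5

The displaced element is "who" (word 1).
It is linked across 1 clause boundary (Ø).
It functions as the subject of "replaced", so the gap sits immediately after word 5 ("admitted").
Base order: The witness has admitted that who replaced a diagram.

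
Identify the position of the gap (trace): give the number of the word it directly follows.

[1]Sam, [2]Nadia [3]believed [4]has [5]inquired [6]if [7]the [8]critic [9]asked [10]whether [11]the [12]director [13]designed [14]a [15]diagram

The displaced element is "Sam" (word 1).
It is linked across 1 clause boundary (Ø).
It functions as the subject of "inquired", so the gap sits immediately after word 3 ("believed").
Base order: Nadia believed that Sam has inquired if the critic asked whether the director designed a diagram.

3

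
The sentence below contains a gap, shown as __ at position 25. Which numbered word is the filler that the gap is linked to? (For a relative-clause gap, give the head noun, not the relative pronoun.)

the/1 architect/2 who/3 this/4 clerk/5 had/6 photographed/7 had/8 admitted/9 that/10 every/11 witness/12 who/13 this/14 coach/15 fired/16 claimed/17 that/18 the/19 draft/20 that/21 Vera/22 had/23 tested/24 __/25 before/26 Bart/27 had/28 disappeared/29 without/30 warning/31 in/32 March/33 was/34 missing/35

The gap at 25 is the object of "tested", inside a relative clause.
The relative pronoun is "that" (word 21); it is bound by the head noun immediately before it.
Its filler is the head noun "draft", at word 20.

20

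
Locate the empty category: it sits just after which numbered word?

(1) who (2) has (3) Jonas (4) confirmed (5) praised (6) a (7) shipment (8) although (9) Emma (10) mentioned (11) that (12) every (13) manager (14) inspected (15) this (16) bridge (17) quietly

4

The displaced element is "who" (word 1).
It is linked across 1 clause boundary (Ø).
It functions as the subject of "praised", so the gap sits immediately after word 4 ("confirmed").
Base order: Jonas has confirmed who praised a shipment although Emma mentioned that every manager inspected this bridge quietly.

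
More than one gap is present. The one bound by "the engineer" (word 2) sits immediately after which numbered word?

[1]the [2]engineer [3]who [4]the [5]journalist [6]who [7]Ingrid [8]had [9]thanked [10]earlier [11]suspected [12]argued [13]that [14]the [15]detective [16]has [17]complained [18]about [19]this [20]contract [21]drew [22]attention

The displaced element is "the engineer" (word 2).
It is linked across 1 clause boundary (Ø).
It functions as the subject of "argued", so the gap sits immediately after word 11 ("suspected").
Base order: The journalist who Ingrid had thanked earlier suspected that the engineer argued that the detective has complained about this contract.

11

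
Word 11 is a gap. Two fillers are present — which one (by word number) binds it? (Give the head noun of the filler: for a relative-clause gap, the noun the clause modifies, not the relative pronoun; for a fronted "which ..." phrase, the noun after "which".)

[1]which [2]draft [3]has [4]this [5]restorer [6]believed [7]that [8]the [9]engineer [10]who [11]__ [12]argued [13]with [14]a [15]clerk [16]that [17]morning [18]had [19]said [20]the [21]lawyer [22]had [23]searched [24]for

The marked gap is inside the relative clause, the subject of "argued".
Its filler is the head noun "engineer" (via "who"), at word 9.
(The other dependency links word 2 to a gap after word 24.)

9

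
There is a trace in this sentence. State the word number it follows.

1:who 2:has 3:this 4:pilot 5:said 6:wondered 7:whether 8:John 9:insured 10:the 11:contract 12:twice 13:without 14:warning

5

The displaced element is "who" (word 1).
It is linked across 1 clause boundary (Ø).
It functions as the subject of "wondered", so the gap sits immediately after word 5 ("said").
Base order: This pilot has said that who wondered whether John insured the contract twice without warning.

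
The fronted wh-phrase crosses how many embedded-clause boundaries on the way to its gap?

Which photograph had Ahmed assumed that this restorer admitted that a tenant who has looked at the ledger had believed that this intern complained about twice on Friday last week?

"which photograph" is extracted from the PP object of "complained".
Boundaries crossed, outermost first: [that], [that], [that] — 3 in total.

3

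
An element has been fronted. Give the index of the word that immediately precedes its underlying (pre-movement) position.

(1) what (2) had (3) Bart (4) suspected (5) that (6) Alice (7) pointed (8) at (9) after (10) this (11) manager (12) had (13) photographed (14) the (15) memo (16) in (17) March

The displaced element is "what" (word 1).
It is linked across 1 clause boundary (that).
It functions as the object of the preposition "at" of "pointed", so the gap sits immediately after word 8 ("at").
Base order: Bart had suspected that Alice pointed at what after this manager had photographed the memo in March.

8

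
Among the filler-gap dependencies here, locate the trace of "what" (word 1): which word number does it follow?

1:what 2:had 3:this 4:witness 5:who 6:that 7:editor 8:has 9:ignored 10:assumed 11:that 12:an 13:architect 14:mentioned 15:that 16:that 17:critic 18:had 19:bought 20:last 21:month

The displaced element is "what" (word 1).
It is linked across 2 clause boundaries (that → that).
It functions as the direct object of "bought", so the gap sits immediately after word 19 ("bought").
Base order: This witness who that editor has ignored had assumed that an architect mentioned that that critic had bought what last month.

19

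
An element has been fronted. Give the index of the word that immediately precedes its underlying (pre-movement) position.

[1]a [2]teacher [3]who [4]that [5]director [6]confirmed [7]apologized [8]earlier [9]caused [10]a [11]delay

6

The displaced element is "a teacher" (word 2).
It is linked across 1 clause boundary (Ø).
It functions as the subject of "apologized", so the gap sits immediately after word 6 ("confirmed").
Base order: That director confirmed that a teacher apologized earlier.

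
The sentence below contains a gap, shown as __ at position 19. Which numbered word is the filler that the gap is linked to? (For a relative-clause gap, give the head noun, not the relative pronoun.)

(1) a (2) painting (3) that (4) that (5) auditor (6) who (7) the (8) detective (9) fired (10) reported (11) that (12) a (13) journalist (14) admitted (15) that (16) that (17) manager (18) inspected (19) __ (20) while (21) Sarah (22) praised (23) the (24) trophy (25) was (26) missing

2

The gap at 19 is the object of "inspected", inside a relative clause.
The relative pronoun is "that" (word 3); it is bound by the head noun immediately before it.
Its filler is the head noun "painting", at word 2.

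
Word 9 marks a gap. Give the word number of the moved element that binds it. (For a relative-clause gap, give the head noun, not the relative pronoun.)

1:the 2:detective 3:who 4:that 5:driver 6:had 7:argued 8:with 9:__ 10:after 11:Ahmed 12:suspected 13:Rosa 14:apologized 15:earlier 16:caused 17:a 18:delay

2

The gap at 9 is the prepositional object of "argued", inside a relative clause.
The relative pronoun is "who" (word 3); it is bound by the head noun immediately before it.
Its filler is the head noun "detective", at word 2.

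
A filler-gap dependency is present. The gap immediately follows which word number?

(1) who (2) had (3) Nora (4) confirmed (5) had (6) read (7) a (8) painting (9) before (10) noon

The displaced element is "who" (word 1).
It is linked across 1 clause boundary (Ø).
It functions as the subject of "read", so the gap sits immediately after word 4 ("confirmed").
Base order: Nora had confirmed who had read a painting before noon.

4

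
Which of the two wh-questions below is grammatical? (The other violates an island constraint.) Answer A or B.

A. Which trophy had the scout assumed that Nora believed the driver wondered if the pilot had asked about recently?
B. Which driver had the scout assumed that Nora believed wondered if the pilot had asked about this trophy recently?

In A, the wh-phrase is extracted from inside a wh-island (introduced by "if"), which blocks movement.
In B, the extraction path crosses only that-complement boundaries, which are transparent.
So B is grammatical.

B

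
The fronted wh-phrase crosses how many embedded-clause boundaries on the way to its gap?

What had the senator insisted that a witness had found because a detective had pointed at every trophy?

"what" is extracted from the object of "found".
Boundaries crossed, outermost first: [that] — 1 in total.

1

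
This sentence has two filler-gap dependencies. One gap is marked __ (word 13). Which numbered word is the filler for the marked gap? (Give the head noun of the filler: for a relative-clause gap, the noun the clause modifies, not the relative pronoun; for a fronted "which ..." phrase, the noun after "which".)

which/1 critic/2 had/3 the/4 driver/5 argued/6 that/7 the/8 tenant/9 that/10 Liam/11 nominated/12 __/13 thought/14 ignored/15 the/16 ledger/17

The marked gap is inside the relative clause, the direct object of "nominated".
Its filler is the head noun "tenant" (via "that"), at word 9.
(The other dependency links word 2 to a gap after word 14.)

9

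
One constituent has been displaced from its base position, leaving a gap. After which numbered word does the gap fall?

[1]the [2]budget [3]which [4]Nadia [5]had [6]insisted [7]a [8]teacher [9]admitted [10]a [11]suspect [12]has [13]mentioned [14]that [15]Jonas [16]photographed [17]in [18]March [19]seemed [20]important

The displaced element is "the budget" (word 2).
It is linked across 3 clause boundaries (Ø → Ø → that).
It functions as the direct object of "photographed", so the gap sits immediately after word 16 ("photographed").
Base order: Nadia had insisted a teacher admitted a suspect has mentioned that Jonas photographed the budget in March.

16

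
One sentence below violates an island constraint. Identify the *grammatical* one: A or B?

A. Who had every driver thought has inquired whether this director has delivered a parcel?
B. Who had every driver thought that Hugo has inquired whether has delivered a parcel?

In B, the wh-phrase is extracted from inside a wh-island (introduced by "whether"), which blocks movement.
In A, the extraction path crosses only that-complement boundaries, which are transparent.
So A is grammatical.

A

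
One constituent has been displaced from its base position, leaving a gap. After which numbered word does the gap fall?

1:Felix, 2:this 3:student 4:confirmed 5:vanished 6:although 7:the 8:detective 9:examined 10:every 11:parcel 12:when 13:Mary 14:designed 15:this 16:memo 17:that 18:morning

The displaced element is "Felix" (word 1).
It is linked across 1 clause boundary (Ø).
It functions as the subject of "vanished", so the gap sits immediately after word 4 ("confirmed").
Base order: This student confirmed that Felix vanished although the detective examined every parcel when Mary designed this memo that morning.

4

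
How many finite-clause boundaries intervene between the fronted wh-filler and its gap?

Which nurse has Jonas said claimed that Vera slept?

"which nurse" is extracted from the subject of "claimed".
Boundaries crossed, outermost first: [Ø] — 1 in total.

1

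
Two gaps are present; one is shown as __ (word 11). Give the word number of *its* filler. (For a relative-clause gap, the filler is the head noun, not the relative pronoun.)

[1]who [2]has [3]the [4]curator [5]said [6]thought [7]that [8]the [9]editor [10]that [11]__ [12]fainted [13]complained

The marked gap is inside the relative clause, the subject of "fainted".
Its filler is the head noun "editor" (via "that"), at word 9.
(The other dependency links word 1 to a gap after word 5.)

9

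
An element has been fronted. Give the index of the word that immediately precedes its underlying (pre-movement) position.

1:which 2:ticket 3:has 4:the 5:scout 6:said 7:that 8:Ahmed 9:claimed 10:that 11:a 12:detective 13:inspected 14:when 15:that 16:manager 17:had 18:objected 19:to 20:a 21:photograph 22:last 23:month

The displaced element is "which ticket" (word 2).
It is linked across 2 clause boundaries (that → that).
It functions as the direct object of "inspected", so the gap sits immediately after word 13 ("inspected").
Base order: The scout has said that Ahmed claimed that a detective inspected which ticket when that manager had objected to a photograph last month.

13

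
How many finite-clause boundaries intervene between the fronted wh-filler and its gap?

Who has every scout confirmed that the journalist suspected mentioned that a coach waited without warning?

"who" is extracted from the subject of "mentioned".
Boundaries crossed, outermost first: [that], [Ø] — 2 in total.

2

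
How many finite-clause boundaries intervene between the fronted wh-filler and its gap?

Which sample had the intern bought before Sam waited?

"which sample" originates inside the matrix clause — no clause boundary is crossed.

0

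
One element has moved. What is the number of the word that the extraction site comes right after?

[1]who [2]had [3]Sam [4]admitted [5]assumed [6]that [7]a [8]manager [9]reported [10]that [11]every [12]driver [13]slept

The displaced element is "who" (word 1).
It is linked across 1 clause boundary (Ø).
It functions as the subject of "assumed", so the gap sits immediately after word 4 ("admitted").
Base order: Sam had admitted that who assumed that a manager reported that every driver slept.

4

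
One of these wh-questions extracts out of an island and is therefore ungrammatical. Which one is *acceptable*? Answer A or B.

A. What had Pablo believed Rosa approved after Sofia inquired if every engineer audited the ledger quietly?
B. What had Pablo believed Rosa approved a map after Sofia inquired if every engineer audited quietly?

A

In B, the wh-phrase is extracted from inside an adjunct island (introduced by "after"), which blocks movement.
In A, the extraction path crosses only that-complement boundaries, which are transparent.
So A is grammatical.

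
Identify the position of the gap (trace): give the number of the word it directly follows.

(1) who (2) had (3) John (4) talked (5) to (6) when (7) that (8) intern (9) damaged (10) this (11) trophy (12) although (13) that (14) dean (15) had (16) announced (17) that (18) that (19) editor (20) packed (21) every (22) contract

5

The displaced element is "who" (word 1).
It functions as the object of the preposition "to" of "talked", so the gap sits immediately after word 5 ("to").
Base order: John had talked to who when that intern damaged this trophy although that dean had announced that that editor packed every contract.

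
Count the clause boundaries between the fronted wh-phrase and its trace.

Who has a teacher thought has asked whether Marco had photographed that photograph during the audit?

"who" is extracted from the subject of "asked".
Boundaries crossed, outermost first: [Ø] — 1 in total.

1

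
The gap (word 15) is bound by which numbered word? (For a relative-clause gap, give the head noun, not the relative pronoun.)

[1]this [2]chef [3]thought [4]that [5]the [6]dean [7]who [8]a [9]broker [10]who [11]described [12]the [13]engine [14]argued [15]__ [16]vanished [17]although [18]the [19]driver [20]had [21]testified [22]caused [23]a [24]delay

6

The gap at 15 is the subject of "vanished", inside a relative clause.
The relative pronoun is "who" (word 7); it is bound by the head noun immediately before it.
Its filler is the head noun "dean", at word 6.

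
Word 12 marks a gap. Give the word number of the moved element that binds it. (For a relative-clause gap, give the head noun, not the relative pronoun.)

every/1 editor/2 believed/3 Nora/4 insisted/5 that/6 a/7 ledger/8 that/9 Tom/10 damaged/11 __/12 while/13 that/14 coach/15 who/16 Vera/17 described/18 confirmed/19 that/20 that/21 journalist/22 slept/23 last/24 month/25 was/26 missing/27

The gap at 12 is the object of "damaged", inside a relative clause.
The relative pronoun is "that" (word 9); it is bound by the head noun immediately before it.
Its filler is the head noun "ledger", at word 8.

8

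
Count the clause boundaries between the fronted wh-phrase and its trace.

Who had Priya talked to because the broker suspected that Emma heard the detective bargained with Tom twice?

"who" originates inside the matrix clause — no clause boundary is crossed.

0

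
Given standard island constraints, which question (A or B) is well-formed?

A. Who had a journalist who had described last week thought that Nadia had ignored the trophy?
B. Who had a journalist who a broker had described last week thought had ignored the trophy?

In A, the wh-phrase is extracted from inside a complex-NP island (relative clause) (introduced by "who"), which blocks movement.
In B, the extraction path crosses only that-complement boundaries, which are transparent.
So B is grammatical.

B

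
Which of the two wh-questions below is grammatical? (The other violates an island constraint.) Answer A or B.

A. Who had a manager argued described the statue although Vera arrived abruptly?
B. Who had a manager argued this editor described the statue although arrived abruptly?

A

In B, the wh-phrase is extracted from inside an adjunct island (introduced by "although"), which blocks movement.
In A, the extraction path crosses only that-complement boundaries, which are transparent.
So A is grammatical.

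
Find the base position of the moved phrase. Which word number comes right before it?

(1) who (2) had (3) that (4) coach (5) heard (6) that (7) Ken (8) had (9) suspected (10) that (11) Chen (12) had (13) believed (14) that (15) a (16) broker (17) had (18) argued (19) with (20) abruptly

19

The displaced element is "who" (word 1).
It is linked across 3 clause boundaries (that → that → that).
It functions as the object of the preposition "with" of "argued", so the gap sits immediately after word 19 ("with").
Base order: That coach had heard that Ken had suspected that Chen had believed that a broker had argued with who abruptly.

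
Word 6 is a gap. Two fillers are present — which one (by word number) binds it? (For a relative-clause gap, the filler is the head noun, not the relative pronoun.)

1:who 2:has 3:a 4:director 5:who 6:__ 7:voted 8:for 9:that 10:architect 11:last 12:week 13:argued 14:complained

4

The marked gap is inside the relative clause, the subject of "voted".
Its filler is the head noun "director" (via "who"), at word 4.
(The other dependency links word 1 to a gap after word 13.)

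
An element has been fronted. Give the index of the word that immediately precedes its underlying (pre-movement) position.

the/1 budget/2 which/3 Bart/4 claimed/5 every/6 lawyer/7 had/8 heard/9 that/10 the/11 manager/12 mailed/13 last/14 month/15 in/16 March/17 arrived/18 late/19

The displaced element is "the budget" (word 2).
It is linked across 2 clause boundaries (Ø → that).
It functions as the direct object of "mailed", so the gap sits immediately after word 13 ("mailed").
Base order: Bart claimed every lawyer had heard that the manager mailed the budget last month in March.

13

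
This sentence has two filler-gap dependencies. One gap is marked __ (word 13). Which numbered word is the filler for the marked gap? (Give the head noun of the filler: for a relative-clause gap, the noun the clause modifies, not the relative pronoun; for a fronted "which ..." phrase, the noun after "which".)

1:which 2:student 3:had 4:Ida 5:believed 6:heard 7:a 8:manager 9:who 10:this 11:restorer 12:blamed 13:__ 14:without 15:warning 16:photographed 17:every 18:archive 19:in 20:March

The marked gap is inside the relative clause, the direct object of "blamed".
Its filler is the head noun "manager" (via "who"), at word 8.
(The other dependency links word 2 to a gap after word 5.)

8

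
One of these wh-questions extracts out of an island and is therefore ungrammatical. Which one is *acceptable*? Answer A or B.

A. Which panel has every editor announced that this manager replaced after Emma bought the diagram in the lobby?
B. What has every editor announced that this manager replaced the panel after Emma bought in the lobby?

A

In B, the wh-phrase is extracted from inside an adjunct island (introduced by "after"), which blocks movement.
In A, the extraction path crosses only that-complement boundaries, which are transparent.
So A is grammatical.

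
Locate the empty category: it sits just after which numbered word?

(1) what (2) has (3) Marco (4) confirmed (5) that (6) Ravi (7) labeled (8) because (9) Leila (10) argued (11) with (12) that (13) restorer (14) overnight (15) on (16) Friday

7

The displaced element is "what" (word 1).
It is linked across 1 clause boundary (that).
It functions as the direct object of "labeled", so the gap sits immediately after word 7 ("labeled").
Base order: Marco has confirmed that Ravi labeled what because Leila argued with that restorer overnight on Friday.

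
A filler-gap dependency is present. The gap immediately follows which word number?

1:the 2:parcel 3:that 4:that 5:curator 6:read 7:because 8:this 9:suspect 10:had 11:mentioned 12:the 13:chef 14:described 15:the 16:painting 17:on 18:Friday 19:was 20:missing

The displaced element is "the parcel" (word 2).
It functions as the direct object of "read", so the gap sits immediately after word 6 ("read").
Base order: That curator read the parcel because this suspect had mentioned the chef described the painting on Friday.

6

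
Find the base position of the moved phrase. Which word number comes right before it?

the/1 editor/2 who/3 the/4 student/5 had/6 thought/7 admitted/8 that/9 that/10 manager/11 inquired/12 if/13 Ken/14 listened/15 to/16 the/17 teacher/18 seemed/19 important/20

The displaced element is "the editor" (word 2).
It is linked across 1 clause boundary (Ø).
It functions as the subject of "admitted", so the gap sits immediately after word 7 ("thought").
Base order: The student had thought that the editor admitted that that manager inquired if Ken listened to the teacher.

7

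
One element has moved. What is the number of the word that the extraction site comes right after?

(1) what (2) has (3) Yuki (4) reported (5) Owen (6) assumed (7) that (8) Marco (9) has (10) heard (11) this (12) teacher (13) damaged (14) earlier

13

The displaced element is "what" (word 1).
It is linked across 3 clause boundaries (Ø → that → Ø).
It functions as the direct object of "damaged", so the gap sits immediately after word 13 ("damaged").
Base order: Yuki has reported Owen assumed that Marco has heard this teacher damaged what earlier.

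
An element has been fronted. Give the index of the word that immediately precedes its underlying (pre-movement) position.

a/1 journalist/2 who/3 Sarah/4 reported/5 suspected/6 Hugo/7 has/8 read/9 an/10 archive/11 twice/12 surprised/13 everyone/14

5

The displaced element is "a journalist" (word 2).
It is linked across 1 clause boundary (Ø).
It functions as the subject of "suspected", so the gap sits immediately after word 5 ("reported").
Base order: Sarah reported that a journalist suspected Hugo has read an archive twice.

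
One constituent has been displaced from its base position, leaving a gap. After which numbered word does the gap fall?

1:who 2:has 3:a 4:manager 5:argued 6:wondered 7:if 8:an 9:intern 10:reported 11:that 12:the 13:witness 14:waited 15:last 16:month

The displaced element is "who" (word 1).
It is linked across 1 clause boundary (Ø).
It functions as the subject of "wondered", so the gap sits immediately after word 5 ("argued").
Base order: A manager has argued that who wondered if an intern reported that the witness waited last month.

5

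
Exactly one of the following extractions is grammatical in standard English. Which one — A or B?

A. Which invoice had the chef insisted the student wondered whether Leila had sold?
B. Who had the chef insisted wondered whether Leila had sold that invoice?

In A, the wh-phrase is extracted from inside a wh-island (introduced by "whether"), which blocks movement.
In B, the extraction path crosses only that-complement boundaries, which are transparent.
So B is grammatical.

B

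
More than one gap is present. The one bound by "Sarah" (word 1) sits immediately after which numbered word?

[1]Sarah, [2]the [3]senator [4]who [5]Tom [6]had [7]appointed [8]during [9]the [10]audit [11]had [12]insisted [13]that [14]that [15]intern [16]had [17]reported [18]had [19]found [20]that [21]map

17

The displaced element is "Sarah" (word 1).
It is linked across 2 clause boundaries (that → Ø).
It functions as the subject of "found", so the gap sits immediately after word 17 ("reported").
Base order: The senator who Tom had appointed during the audit had insisted that that intern had reported that Sarah had found that map.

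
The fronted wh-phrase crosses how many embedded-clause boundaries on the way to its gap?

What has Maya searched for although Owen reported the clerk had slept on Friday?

0

"what" originates inside the matrix clause — no clause boundary is crossed.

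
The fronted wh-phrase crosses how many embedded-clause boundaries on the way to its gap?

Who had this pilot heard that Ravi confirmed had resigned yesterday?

"who" is extracted from the subject of "resigned".
Boundaries crossed, outermost first: [that], [Ø] — 2 in total.

2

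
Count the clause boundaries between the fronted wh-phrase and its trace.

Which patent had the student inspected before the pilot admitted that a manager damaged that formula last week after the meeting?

0

"which patent" originates inside the matrix clause — no clause boundary is crossed.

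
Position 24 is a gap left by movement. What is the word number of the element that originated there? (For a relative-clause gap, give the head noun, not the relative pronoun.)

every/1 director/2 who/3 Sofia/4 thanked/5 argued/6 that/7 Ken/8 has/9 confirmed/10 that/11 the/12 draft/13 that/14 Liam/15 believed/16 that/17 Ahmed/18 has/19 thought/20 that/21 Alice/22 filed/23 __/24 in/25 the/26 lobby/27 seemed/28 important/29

13

The gap at 24 is the object of "filed", inside a relative clause.
The relative pronoun is "that" (word 14); it is bound by the head noun immediately before it.
Its filler is the head noun "draft", at word 13.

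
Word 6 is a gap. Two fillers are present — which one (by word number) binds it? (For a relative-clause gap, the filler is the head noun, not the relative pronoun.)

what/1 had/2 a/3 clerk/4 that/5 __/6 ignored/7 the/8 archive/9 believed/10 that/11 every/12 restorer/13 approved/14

The marked gap is inside the relative clause, the subject of "ignored".
Its filler is the head noun "clerk" (via "that"), at word 4.
(The other dependency links word 1 to a gap after word 14.)

4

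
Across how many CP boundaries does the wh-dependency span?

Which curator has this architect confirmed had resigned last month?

"which curator" is extracted from the subject of "resigned".
Boundaries crossed, outermost first: [Ø] — 1 in total.

1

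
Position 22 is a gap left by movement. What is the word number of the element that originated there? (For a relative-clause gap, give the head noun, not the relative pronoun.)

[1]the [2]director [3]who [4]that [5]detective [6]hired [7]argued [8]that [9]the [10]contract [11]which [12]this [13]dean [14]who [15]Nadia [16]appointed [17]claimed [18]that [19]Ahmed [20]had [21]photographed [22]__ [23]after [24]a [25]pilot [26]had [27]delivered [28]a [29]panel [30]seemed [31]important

10

The gap at 22 is the object of "photographed", inside a relative clause.
The relative pronoun is "which" (word 11); it is bound by the head noun immediately before it.
Its filler is the head noun "contract", at word 10.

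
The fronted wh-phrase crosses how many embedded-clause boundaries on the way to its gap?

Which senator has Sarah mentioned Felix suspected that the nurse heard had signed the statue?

3

"which senator" is extracted from the subject of "signed".
Boundaries crossed, outermost first: [Ø], [that], [Ø] — 3 in total.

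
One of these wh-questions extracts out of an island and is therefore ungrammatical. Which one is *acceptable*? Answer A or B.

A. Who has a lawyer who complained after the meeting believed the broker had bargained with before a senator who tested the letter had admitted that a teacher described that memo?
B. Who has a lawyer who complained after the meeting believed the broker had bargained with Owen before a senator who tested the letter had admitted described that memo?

A

In B, the wh-phrase is extracted from inside an adjunct island (introduced by "before"), which blocks movement.
In A, the extraction path crosses only that-complement boundaries, which are transparent.
So A is grammatical.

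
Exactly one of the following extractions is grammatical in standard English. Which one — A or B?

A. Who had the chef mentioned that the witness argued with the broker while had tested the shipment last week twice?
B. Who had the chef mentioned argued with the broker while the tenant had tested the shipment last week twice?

B

In A, the wh-phrase is extracted from inside an adjunct island (introduced by "while"), which blocks movement.
In B, the extraction path crosses only that-complement boundaries, which are transparent.
So B is grammatical.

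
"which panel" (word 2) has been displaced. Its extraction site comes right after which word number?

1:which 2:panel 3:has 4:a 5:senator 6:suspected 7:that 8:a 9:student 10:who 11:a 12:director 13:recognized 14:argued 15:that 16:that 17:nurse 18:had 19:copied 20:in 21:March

The displaced element is "which panel" (word 2).
It is linked across 2 clause boundaries (that → that).
It functions as the direct object of "copied", so the gap sits immediately after word 19 ("copied").
Base order: A senator has suspected that a student who a director recognized argued that that nurse had copied which panel in March.

19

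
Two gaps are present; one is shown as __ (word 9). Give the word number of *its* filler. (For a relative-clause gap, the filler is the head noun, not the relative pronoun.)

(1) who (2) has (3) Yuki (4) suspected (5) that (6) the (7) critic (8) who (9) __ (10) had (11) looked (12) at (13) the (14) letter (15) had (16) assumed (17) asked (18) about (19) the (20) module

The marked gap is inside the relative clause, the subject of "looked".
Its filler is the head noun "critic" (via "who"), at word 7.
(The other dependency links word 1 to a gap after word 16.)

7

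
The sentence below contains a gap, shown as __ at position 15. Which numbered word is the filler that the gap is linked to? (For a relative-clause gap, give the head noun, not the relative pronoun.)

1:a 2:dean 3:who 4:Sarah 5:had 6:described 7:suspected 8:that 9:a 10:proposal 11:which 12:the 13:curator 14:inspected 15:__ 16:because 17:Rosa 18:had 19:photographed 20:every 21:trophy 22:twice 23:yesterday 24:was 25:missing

The gap at 15 is the object of "inspected", inside a relative clause.
The relative pronoun is "which" (word 11); it is bound by the head noun immediately before it.
Its filler is the head noun "proposal", at word 10.

10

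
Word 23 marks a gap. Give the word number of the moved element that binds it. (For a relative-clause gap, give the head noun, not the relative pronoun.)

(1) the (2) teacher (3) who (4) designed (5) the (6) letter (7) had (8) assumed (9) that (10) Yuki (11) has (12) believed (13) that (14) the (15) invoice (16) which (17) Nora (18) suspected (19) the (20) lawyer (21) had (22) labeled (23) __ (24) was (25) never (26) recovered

15

The gap at 23 is the object of "labeled", inside a relative clause.
The relative pronoun is "which" (word 16); it is bound by the head noun immediately before it.
Its filler is the head noun "invoice", at word 15.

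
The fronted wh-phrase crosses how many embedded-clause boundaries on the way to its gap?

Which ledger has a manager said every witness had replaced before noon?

1

"which ledger" is extracted from the object of "replaced".
Boundaries crossed, outermost first: [Ø] — 1 in total.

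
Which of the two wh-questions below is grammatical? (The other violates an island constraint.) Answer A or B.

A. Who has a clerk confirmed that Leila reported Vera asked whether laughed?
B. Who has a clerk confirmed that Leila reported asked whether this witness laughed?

B

In A, the wh-phrase is extracted from inside a wh-island (introduced by "whether"), which blocks movement.
In B, the extraction path crosses only that-complement boundaries, which are transparent.
So B is grammatical.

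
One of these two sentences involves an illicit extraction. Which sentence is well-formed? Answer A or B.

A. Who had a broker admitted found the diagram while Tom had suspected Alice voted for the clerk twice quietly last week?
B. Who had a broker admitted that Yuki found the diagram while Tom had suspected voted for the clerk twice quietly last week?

A

In B, the wh-phrase is extracted from inside an adjunct island (introduced by "while"), which blocks movement.
In A, the extraction path crosses only that-complement boundaries, which are transparent.
So A is grammatical.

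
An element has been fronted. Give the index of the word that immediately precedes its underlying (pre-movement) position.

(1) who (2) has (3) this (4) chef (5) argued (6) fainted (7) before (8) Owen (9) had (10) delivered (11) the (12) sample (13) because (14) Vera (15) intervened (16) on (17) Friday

The displaced element is "who" (word 1).
It is linked across 1 clause boundary (Ø).
It functions as the subject of "fainted", so the gap sits immediately after word 5 ("argued").
Base order: This chef has argued that who fainted before Owen had delivered the sample because Vera intervened on Friday.

5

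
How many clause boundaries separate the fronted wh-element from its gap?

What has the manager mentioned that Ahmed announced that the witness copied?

"what" is extracted from the object of "copied".
Boundaries crossed, outermost first: [that], [that] — 2 in total.

2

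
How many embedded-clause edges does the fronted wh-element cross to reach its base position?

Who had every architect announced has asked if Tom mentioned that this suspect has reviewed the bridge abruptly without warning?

"who" is extracted from the subject of "asked".
Boundaries crossed, outermost first: [Ø] — 1 in total.

1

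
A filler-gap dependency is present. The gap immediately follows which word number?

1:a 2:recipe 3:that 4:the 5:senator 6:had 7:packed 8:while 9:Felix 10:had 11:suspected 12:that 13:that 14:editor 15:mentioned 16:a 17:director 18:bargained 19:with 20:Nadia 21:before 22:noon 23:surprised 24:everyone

The displaced element is "a recipe" (word 2).
It functions as the direct object of "packed", so the gap sits immediately after word 7 ("packed").
Base order: The senator had packed a recipe while Felix had suspected that that editor mentioned a director bargained with Nadia before noon.

7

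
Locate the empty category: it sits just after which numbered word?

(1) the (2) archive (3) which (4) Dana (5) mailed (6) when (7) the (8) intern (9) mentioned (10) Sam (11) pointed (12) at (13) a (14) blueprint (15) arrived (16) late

The displaced element is "the archive" (word 2).
It functions as the direct object of "mailed", so the gap sits immediately after word 5 ("mailed").
Base order: Dana mailed the archive when the intern mentioned Sam pointed at a blueprint.

5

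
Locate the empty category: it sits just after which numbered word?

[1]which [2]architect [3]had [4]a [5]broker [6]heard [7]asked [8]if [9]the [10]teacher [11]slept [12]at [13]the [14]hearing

The displaced element is "which architect" (word 2).
It is linked across 1 clause boundary (Ø).
It functions as the subject of "asked", so the gap sits immediately after word 6 ("heard").
Base order: A broker had heard that which architect asked if the teacher slept at the hearing.

6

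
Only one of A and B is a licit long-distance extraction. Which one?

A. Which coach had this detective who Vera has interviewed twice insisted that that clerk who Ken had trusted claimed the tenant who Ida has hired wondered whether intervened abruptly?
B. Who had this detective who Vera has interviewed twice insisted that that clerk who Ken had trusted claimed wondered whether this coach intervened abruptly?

In A, the wh-phrase is extracted from inside a wh-island (introduced by "whether"), which blocks movement.
In B, the extraction path crosses only that-complement boundaries, which are transparent.
So B is grammatical.

B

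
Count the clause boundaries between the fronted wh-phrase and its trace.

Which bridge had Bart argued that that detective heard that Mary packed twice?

"which bridge" is extracted from the object of "packed".
Boundaries crossed, outermost first: [that], [that] — 2 in total.

2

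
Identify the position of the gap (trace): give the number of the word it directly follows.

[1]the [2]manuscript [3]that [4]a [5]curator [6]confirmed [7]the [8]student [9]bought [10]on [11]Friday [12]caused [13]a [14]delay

9

The displaced element is "the manuscript" (word 2).
It is linked across 1 clause boundary (Ø).
It functions as the direct object of "bought", so the gap sits immediately after word 9 ("bought").
Base order: A curator confirmed the student bought the manuscript on Friday.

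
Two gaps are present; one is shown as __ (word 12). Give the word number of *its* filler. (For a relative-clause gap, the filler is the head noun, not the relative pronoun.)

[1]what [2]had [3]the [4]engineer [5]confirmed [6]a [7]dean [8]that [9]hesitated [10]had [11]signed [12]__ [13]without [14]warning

The marked gap is the direct object of "signed".
Its filler is the fronted wh-phrase "what", at word 1.
(The other dependency links word 7 to a gap after word 8.)

1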